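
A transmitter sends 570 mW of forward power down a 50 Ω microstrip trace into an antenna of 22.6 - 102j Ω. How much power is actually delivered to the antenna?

P_delivered ≈ 164 mW

|Γ| = |(-27.4 − j102)/(72.6 − j102)| = 0.844
|Γ|² = 0.712
P_refl = |Γ|²·P_inc = 406 mW, P_del = (1 − |Γ|²)·P_inc = 164 mW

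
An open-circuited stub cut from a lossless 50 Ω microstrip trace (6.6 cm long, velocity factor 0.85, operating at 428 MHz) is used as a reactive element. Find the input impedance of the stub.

Z_in ≈ −j59.8 Ω

λ = v/f = 0.85·c / 428 MHz = 0.596 m
βl = 2π·l/λ = 2π × 0.111 = 39.9°
tan(βl) = 0.836
For an open-circuited stub, Z_in = −jZ_0·cot(βl) = −jZ_0/tan(βl)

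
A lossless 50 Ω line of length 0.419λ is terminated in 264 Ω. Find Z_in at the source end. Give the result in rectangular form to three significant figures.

βl = 2π × 0.419 = 151°
tan(βl) = tan(151°) = -0.558
Z_in = Z_0·(Z_L + jZ_0·tanβl)/(Z_0 + jZ_L·tanβl)
     = 50·(264 − j27.9)/(50 − j147)

Z_in ≈ 35.8 + j77.5 Ω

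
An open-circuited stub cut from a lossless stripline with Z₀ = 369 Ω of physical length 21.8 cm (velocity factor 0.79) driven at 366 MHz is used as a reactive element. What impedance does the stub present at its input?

λ = v/f = 0.79·c / 366 MHz = 0.648 m
βl = 2π·l/λ = 2π × 0.337 = 121°
tan(βl) = -1.65
For an open-circuited stub, Z_in = −jZ_0·cot(βl) = −jZ_0/tan(βl)

Z_in ≈ +j223 Ω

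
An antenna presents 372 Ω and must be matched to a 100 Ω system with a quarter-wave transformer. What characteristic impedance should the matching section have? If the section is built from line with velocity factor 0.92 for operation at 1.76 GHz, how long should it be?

Z_qwt = √(Z_0·R_L) = √(100 × 372) = √37200
λ = 0.92·c/f = 0.157 m, so l = λ/4 = 0.0392 m

Z_qwt ≈ 193 Ω; length ≈ 3.92 cm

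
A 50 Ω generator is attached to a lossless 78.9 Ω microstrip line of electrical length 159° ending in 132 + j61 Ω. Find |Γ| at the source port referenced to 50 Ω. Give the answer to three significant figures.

|Γ| ≈ 0.467

tan(βl) = -0.384
Z_in = Z_0·(Z_L + jZ_0·tanβl)/(Z_0 + jZ_L·tanβl) = 72.3 + j59.5 Ω
Γ_s = (Z_in − Z_s)/(Z_in + Z_s) = (22.3 + j59.5)/(122 + j59.5), |Γ_s| = 0.467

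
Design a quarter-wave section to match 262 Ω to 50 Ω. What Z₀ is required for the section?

Z_qwt ≈ 114 Ω

Z_qwt = √(Z_0·R_L) = √(50 × 262) = √13100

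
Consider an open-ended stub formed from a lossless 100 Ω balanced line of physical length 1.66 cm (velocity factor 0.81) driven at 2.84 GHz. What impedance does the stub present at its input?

Z_in ≈ −j36.7 Ω

λ = v/f = 0.81·c / 2.84 GHz = 0.0856 m
βl = 2π·l/λ = 2π × 0.194 = 69.8°
tan(βl) = 2.72
For an open-ended stub, Z_in = −jZ_0·cot(βl) = −jZ_0/tan(βl)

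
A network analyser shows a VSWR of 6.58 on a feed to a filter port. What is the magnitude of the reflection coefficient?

|Γ| ≈ 0.736

|Γ| = (S − 1)/(S + 1) = (6.58 − 1)/(6.58 + 1) = 5.58/7.58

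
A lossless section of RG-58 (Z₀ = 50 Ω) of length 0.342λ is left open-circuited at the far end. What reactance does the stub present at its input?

βl = 2π × 0.342 = 123°
tan(βl) = -1.53
For an open-circuited stub, Z_in = −jZ_0·cot(βl) = −jZ_0/tan(βl)

X_in ≈ 32.6 Ω (inductive)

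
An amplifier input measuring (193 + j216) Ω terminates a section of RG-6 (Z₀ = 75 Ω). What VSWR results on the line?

Γ = (Z_L − Z_0)/(Z_L + Z_0) = (118 + j216)/(268 + j216)
|Γ| = 246/344 = 0.715
VSWR = (1 + |Γ|)/(1 − |Γ|) = 1.72/0.285

VSWR ≈ 6.02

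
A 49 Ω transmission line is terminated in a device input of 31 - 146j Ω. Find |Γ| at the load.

Γ = (Z_L − Z_0)/(Z_L + Z_0) = (-18 − j146)/(80 − j146)
|Γ| = 147/166

|Γ| ≈ 0.884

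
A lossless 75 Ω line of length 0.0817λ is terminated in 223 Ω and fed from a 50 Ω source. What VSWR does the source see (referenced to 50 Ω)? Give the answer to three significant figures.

βl = 2π × 0.0817 = 29.4°
tan(βl) = 0.564
Z_in = Z_0·(Z_L + jZ_0·tanβl)/(Z_0 + jZ_L·tanβl) = 77.1 − j87 Ω
Γ_s = (Z_in − Z_s)/(Z_in + Z_s) = (27.1 − j87)/(127 − j87), |Γ_s| = 0.592
VSWR = (1 + |Γ_s|)/(1 − |Γ_s|)

VSWR ≈ 3.9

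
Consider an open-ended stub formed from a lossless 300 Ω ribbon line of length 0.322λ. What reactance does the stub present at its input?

βl = 2π × 0.322 = 116°
tan(βl) = -2.06
For an open-ended stub, Z_in = −jZ_0·cot(βl) = −jZ_0/tan(βl)

X_in ≈ 146 Ω (inductive)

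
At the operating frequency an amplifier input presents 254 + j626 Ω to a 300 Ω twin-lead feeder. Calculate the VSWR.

VSWR ≈ 7.03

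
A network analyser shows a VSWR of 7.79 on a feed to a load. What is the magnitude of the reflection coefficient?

|Γ| ≈ 0.772

|Γ| = (S − 1)/(S + 1) = (7.79 − 1)/(7.79 + 1) = 6.79/8.79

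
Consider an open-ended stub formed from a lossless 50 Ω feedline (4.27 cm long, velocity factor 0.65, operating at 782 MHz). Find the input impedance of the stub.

λ = v/f = 0.65·c / 782 MHz = 0.249 m
βl = 2π·l/λ = 2π × 0.171 = 61.6°
tan(βl) = 1.85
For an open-ended stub, Z_in = −jZ_0·cot(βl) = −jZ_0/tan(βl)

Z_in ≈ −j27 Ω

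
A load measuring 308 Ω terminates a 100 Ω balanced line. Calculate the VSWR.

VSWR ≈ 3.08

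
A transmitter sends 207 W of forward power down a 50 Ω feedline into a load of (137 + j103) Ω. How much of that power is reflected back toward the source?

|Γ| = |(87 + j103)/(187 + j103)| = 0.632
|Γ|² = 0.399
P_refl = |Γ|²·P_inc = 82.6 W, P_del = (1 − |Γ|²)·P_inc = 124 W

P_reflected ≈ 82.6 W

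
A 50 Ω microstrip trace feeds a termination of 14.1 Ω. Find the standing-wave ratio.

VSWR ≈ 3.55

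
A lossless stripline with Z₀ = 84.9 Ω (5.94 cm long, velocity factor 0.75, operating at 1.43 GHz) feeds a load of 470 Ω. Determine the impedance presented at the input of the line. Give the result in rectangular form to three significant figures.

λ = v/f = 0.75·c / 1.43 GHz = 0.157 m
βl = 2π·l/λ = 2π × 0.378 = 136°
tan(βl) = tan(136°) = -0.969
Z_in = Z_0·(Z_L + jZ_0·tanβl)/(Z_0 + jZ_L·tanβl)
     = 84.9·(470 − j82.3)/(84.9 − j455)

Z_in ≈ 30.6 + j81.9 Ω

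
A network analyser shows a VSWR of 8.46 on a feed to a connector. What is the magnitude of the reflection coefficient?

|Γ| = (S − 1)/(S + 1) = (8.46 − 1)/(8.46 + 1) = 7.46/9.46

|Γ| ≈ 0.789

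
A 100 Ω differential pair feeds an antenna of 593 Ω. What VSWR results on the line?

Γ = (593 − 100)/(593 + 100) = 0.711
VSWR = (1 + 0.711)/(1 − 0.711)

VSWR ≈ 5.93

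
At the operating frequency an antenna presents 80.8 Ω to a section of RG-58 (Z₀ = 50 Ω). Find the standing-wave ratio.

Γ = (80.8 − 50)/(80.8 + 50) = 0.235
VSWR = (1 + 0.235)/(1 − 0.235)

VSWR ≈ 1.62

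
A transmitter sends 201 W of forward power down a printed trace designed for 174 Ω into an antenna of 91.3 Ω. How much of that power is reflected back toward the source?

Γ = (91.3 − 174)/(91.3 + 174) = -0.312
|Γ|² = 0.0972
P_refl = |Γ|²·P_inc = 19.5 W, P_del = (1 − |Γ|²)·P_inc = 181 W

P_reflected ≈ 19.5 W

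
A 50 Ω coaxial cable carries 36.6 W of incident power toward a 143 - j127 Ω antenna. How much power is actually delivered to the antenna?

P_delivered ≈ 19.6 W

|Γ| = |(93 − j127)/(193 − j127)| = 0.681
|Γ|² = 0.464
P_refl = |Γ|²·P_inc = 17 W, P_del = (1 − |Γ|²)·P_inc = 19.6 W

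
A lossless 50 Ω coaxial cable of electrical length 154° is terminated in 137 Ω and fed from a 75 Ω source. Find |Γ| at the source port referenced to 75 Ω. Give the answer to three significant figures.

tan(βl) = -0.488
Z_in = Z_0·(Z_L + jZ_0·tanβl)/(Z_0 + jZ_L·tanβl) = 60.9 + j57 Ω
Γ_s = (Z_in − Z_s)/(Z_in + Z_s) = (-14.1 + j57)/(136 + j57), |Γ_s| = 0.398

|Γ| ≈ 0.398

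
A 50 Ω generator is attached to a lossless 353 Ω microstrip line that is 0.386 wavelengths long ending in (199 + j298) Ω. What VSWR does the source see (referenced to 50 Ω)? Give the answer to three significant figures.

VSWR ≈ 2.3

βl = 2π × 0.386 = 139°
tan(βl) = -0.871
Z_in = Z_0·(Z_L + jZ_0·tanβl)/(Z_0 + jZ_L·tanβl) = 108 + j25.1 Ω
Γ_s = (Z_in − Z_s)/(Z_in + Z_s) = (57.6 + j25.1)/(158 + j25.1), |Γ_s| = 0.394
VSWR = (1 + |Γ_s|)/(1 − |Γ_s|)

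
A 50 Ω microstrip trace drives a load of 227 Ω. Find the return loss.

Γ = (227 − 50)/(227 + 50) = 0.639
RL = −20·log₁₀|Γ| = −20·log₁₀(0.639)

RL ≈ 3.89 dB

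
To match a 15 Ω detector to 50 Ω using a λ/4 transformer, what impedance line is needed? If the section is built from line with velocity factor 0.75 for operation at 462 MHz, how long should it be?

Z_qwt ≈ 27.4 Ω; length ≈ 12.2 cm

Z_qwt = √(Z_0·R_L) = √(50 × 15) = √750
λ = 0.75·c/f = 0.487 m, so l = λ/4 = 0.122 m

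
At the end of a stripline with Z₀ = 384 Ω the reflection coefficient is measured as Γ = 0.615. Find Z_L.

Z_L = Z_0·(1 + Γ)/(1 − Γ) = 384·(1.61)/(0.385)

Z_L ≈ 1610 Ω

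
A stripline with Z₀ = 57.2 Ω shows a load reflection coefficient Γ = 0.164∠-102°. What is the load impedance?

Z_L ≈ 50.8 − j16.8 Ω

Z_L = Z_0·(1 + Γ)/(1 − Γ) = 57.2·(0.966 − j0.16)/(1.03 + j0.16)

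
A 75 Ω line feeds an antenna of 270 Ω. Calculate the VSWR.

VSWR ≈ 3.6

Γ = (270 − 75)/(270 + 75) = 0.565
VSWR = (1 + 0.565)/(1 − 0.565)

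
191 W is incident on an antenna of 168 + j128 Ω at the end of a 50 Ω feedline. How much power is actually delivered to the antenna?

P_delivered ≈ 100 W

|Γ| = |(118 + j128)/(218 + j128)| = 0.689
|Γ|² = 0.474
P_refl = |Γ|²·P_inc = 90.6 W, P_del = (1 − |Γ|²)·P_inc = 100 W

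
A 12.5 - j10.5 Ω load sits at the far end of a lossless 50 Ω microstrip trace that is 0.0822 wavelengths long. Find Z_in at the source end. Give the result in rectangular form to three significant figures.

Z_in ≈ 13 + j14.3 Ω

βl = 2π × 0.0822 = 29.6°
tan(βl) = tan(29.6°) = 0.568
Z_in = Z_0·(Z_L + jZ_0·tanβl)/(Z_0 + jZ_L·tanβl)
     = 50·(12.5 + j17.9)/(56 + j7.1)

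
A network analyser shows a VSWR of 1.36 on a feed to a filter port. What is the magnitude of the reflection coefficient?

|Γ| ≈ 0.153

|Γ| = (S − 1)/(S + 1) = (1.36 − 1)/(1.36 + 1) = 0.36/2.36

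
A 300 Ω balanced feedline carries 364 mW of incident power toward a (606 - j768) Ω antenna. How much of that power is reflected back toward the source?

P_reflected ≈ 176 mW

|Γ| = |(306 − j768)/(906 − j768)| = 0.696
|Γ|² = 0.484
P_refl = |Γ|²·P_inc = 176 mW, P_del = (1 − |Γ|²)·P_inc = 188 mW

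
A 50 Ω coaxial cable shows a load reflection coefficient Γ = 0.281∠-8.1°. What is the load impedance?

Z_L ≈ 88.1 − j7.58 Ω

Z_L = Z_0·(1 + Γ)/(1 − Γ) = 50·(1.28 − j0.0396)/(0.722 + j0.0396)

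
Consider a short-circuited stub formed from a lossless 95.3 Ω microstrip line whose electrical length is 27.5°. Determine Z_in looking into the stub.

tan(βl) = 0.521
For a short-circuited stub, Z_in = jZ_0·tan(βl)

Z_in ≈ +j49.6 Ω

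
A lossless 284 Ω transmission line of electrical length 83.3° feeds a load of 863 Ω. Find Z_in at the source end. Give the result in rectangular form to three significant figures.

tan(βl) = tan(83.3°) = 8.51
Z_in = Z_0·(Z_L + jZ_0·tanβl)/(Z_0 + jZ_L·tanβl)
     = 284·(863 + j2420)/(284 + j7350)

Z_in ≈ 94.6 − j29.7 Ω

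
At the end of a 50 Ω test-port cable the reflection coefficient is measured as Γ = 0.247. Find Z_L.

Z_L ≈ 82.8 Ω

Z_L = Z_0·(1 + Γ)/(1 − Γ) = 50·(1.25)/(0.753)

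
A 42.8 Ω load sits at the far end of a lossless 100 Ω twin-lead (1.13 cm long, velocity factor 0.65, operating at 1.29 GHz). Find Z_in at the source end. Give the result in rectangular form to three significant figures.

Z_in ≈ 51.4 + j39.6 Ω

λ = v/f = 0.65·c / 1.29 GHz = 0.151 m
βl = 2π·l/λ = 2π × 0.0748 = 26.9°
tan(βl) = tan(26.9°) = 0.508
Z_in = Z_0·(Z_L + jZ_0·tanβl)/(Z_0 + jZ_L·tanβl)
     = 100·(42.8 + j50.8)/(100 + j21.7)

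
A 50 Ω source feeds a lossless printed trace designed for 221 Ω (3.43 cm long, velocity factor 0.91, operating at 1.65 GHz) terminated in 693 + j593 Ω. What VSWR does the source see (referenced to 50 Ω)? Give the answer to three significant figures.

VSWR ≈ 5.81

λ = v/f = 0.91·c / 1.65 GHz = 0.165 m
βl = 2π·l/λ = 2π × 0.207 = 74.6°
tan(βl) = 3.64
Z_in = Z_0·(Z_L + jZ_0·tanβl)/(Z_0 + jZ_L·tanβl) = 47.7 − j97.4 Ω
Γ_s = (Z_in − Z_s)/(Z_in + Z_s) = (-2.32 − j97.4)/(97.7 − j97.4), |Γ_s| = 0.706
VSWR = (1 + |Γ_s|)/(1 − |Γ_s|)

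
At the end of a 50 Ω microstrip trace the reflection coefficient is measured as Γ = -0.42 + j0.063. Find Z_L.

Z_L ≈ 20.3 + j3.12 Ω

Z_L = Z_0·(1 + Γ)/(1 − Γ) = 50·(0.58 + j0.063)/(1.42 − j0.063)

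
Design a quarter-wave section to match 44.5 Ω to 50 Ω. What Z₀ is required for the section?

Z_qwt ≈ 47.2 Ω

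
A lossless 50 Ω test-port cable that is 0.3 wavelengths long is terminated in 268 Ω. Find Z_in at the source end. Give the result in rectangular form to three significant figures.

Z_in ≈ 10.3 + j15.6 Ω

βl = 2π × 0.3 = 108°
tan(βl) = tan(108°) = -3.08
Z_in = Z_0·(Z_L + jZ_0·tanβl)/(Z_0 + jZ_L·tanβl)
     = 50·(268 − j154)/(50 − j825)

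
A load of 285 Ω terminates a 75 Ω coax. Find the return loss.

Γ = (285 − 75)/(285 + 75) = 0.583
RL = −20·log₁₀|Γ| = −20·log₁₀(0.583)

RL ≈ 4.68 dB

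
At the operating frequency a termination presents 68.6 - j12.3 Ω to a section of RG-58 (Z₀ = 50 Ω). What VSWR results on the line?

VSWR ≈ 1.46

Γ = (Z_L − Z_0)/(Z_L + Z_0) = (18.6 − j12.3)/(118.6 − j12.3)
|Γ| = 22.3/119 = 0.187
VSWR = (1 + |Γ|)/(1 − |Γ|) = 1.19/0.813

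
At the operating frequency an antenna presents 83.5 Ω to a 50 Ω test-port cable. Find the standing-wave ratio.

Γ = (83.5 − 50)/(83.5 + 50) = 0.251
VSWR = (1 + 0.251)/(1 − 0.251)

VSWR ≈ 1.67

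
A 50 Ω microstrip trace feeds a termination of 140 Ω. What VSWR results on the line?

For a purely resistive load, VSWR = R_L/Z_0 or Z_0/R_L (whichever > 1) = 140/50

VSWR ≈ 2.8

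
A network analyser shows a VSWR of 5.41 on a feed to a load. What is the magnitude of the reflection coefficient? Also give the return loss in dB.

|Γ| = (S − 1)/(S + 1) = (5.41 − 1)/(5.41 + 1) = 4.41/6.41
RL = −20·log₁₀|Γ| = −20·log₁₀(0.688)

|Γ| ≈ 0.688; return loss ≈ 3.25 dB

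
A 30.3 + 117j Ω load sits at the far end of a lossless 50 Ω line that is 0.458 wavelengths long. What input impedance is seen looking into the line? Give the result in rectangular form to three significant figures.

βl = 2π × 0.458 = 165°
tan(βl) = tan(165°) = -0.27
Z_in = Z_0·(Z_L + jZ_0·tanβl)/(Z_0 + jZ_L·tanβl)
     = 50·(30.3 + j103)/(81.6 − j8.19)

Z_in ≈ 12.1 + j64.6 Ω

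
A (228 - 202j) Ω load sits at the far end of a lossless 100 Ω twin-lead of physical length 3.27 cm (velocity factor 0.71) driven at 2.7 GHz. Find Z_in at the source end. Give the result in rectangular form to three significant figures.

λ = v/f = 0.71·c / 2.7 GHz = 0.0789 m
βl = 2π·l/λ = 2π × 0.415 = 149°
tan(βl) = tan(149°) = -0.596
Z_in = Z_0·(Z_L + jZ_0·tanβl)/(Z_0 + jZ_L·tanβl)
     = 100·(228 − j262)/(-20.3 − j136)

Z_in ≈ 164 + j192 Ω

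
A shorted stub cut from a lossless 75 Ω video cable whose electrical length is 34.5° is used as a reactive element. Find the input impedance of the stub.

Z_in ≈ +j51.5 Ω

tan(βl) = 0.687
For a shorted stub, Z_in = jZ_0·tan(βl)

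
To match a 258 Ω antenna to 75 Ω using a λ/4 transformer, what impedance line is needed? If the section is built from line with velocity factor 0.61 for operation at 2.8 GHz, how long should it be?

Z_qwt ≈ 139 Ω; length ≈ 1.63 cm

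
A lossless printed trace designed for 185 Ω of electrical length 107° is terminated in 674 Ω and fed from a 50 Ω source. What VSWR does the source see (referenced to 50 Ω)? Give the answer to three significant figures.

tan(βl) = -3.27
Z_in = Z_0·(Z_L + jZ_0·tanβl)/(Z_0 + jZ_L·tanβl) = 55.1 + j51.9 Ω
Γ_s = (Z_in − Z_s)/(Z_in + Z_s) = (5.14 + j51.9)/(105 + j51.9), |Γ_s| = 0.445
VSWR = (1 + |Γ_s|)/(1 − |Γ_s|)

VSWR ≈ 2.6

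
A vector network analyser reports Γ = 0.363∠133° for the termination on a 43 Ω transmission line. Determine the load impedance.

Z_L ≈ 22.9 + j14 Ω

Z_L = Z_0·(1 + Γ)/(1 − Γ) = 43·(0.752 + j0.265)/(1.25 − j0.265)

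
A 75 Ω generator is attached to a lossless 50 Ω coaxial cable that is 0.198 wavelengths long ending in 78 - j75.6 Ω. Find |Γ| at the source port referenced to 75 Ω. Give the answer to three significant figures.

βl = 2π × 0.198 = 71.3°
tan(βl) = 2.95
Z_in = Z_0·(Z_L + jZ_0·tanβl)/(Z_0 + jZ_L·tanβl) = 14.8 + j0.664 Ω
Γ_s = (Z_in − Z_s)/(Z_in + Z_s) = (-60.2 + j0.664)/(89.8 + j0.664), |Γ_s| = 0.67

|Γ| ≈ 0.67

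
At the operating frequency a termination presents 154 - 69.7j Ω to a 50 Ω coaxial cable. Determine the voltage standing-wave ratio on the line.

VSWR ≈ 3.77

Γ = (Z_L − Z_0)/(Z_L + Z_0) = (104 − j69.7)/(204 − j69.7)
|Γ| = 125/216 = 0.581
VSWR = (1 + |Γ|)/(1 − |Γ|) = 1.58/0.419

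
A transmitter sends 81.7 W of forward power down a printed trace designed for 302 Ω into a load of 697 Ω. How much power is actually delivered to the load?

Γ = (697 − 302)/(697 + 302) = 0.395
|Γ|² = 0.156
P_refl = |Γ|²·P_inc = 12.8 W, P_del = (1 − |Γ|²)·P_inc = 68.9 W

P_delivered ≈ 68.9 W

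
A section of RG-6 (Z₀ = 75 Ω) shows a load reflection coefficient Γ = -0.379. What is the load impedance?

Z_L ≈ 33.8 Ω

Z_L = Z_0·(1 + Γ)/(1 − Γ) = 75·(0.621)/(1.38)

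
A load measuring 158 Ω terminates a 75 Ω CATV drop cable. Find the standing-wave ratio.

Γ = (158 − 75)/(158 + 75) = 0.356
VSWR = (1 + 0.356)/(1 − 0.356)

VSWR ≈ 2.11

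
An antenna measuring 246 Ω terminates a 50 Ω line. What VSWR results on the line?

VSWR ≈ 4.92

Γ = (246 − 50)/(246 + 50) = 0.662
VSWR = (1 + 0.662)/(1 − 0.662)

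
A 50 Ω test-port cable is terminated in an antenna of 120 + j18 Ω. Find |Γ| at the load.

|Γ| ≈ 0.423

Γ = (Z_L − Z_0)/(Z_L + Z_0) = (70 + j18)/(170 + j18)
|Γ| = 72.3/171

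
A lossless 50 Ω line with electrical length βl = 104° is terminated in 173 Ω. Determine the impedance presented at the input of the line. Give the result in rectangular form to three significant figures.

tan(βl) = tan(104°) = -4.01
Z_in = Z_0·(Z_L + jZ_0·tanβl)/(Z_0 + jZ_L·tanβl)
     = 50·(173 − j201)/(50 − j694)

Z_in ≈ 15.3 + j11.4 Ω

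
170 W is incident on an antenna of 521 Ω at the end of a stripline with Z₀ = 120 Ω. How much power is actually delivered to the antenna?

Γ = (521 − 120)/(521 + 120) = 0.626
|Γ|² = 0.391
P_refl = |Γ|²·P_inc = 66.5 W, P_del = (1 − |Γ|²)·P_inc = 103 W

P_delivered ≈ 103 W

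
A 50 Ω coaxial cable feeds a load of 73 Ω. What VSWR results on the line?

Γ = (73 − 50)/(73 + 50) = 0.187
VSWR = (1 + 0.187)/(1 − 0.187)

VSWR ≈ 1.46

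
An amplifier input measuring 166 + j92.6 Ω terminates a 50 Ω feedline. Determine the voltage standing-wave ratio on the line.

VSWR ≈ 4.43

Γ = (Z_L − Z_0)/(Z_L + Z_0) = (116 + j92.6)/(216 + j92.6)
|Γ| = 148/235 = 0.632
VSWR = (1 + |Γ|)/(1 − |Γ|) = 1.63/0.368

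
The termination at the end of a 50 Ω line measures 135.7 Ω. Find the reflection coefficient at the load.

Γ = (Z_L − Z_0)/(Z_L + Z_0) = (135.7 − 50)/(135.7 + 50) = 85.7/185.7

Γ = 0.461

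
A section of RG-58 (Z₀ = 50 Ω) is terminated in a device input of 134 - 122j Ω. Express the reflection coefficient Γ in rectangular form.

Γ = (Z_L − Z_0)/(Z_L + Z_0) = (84 − j122)/(184 − j122)

Γ ≈ 0.622 − j0.25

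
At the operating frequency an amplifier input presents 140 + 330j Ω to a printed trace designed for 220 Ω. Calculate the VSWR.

VSWR ≈ 5.56

Γ = (Z_L − Z_0)/(Z_L + Z_0) = (-80 + j330)/(360 + j330)
|Γ| = 340/488 = 0.695
VSWR = (1 + |Γ|)/(1 − |Γ|) = 1.7/0.305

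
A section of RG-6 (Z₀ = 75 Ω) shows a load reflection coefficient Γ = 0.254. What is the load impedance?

Z_L = Z_0·(1 + Γ)/(1 − Γ) = 75·(1.25)/(0.746)

Z_L ≈ 126 Ω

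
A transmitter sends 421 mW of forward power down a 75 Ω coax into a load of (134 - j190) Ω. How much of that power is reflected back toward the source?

|Γ| = |(59 − j190)/(209 − j190)| = 0.704
|Γ|² = 0.496
P_refl = |Γ|²·P_inc = 209 mW, P_del = (1 − |Γ|²)·P_inc = 212 mW

P_reflected ≈ 209 mW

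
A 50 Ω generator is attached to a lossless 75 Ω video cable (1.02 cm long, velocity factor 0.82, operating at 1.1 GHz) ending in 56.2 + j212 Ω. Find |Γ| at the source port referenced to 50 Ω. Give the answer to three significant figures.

|Γ| ≈ 0.9

λ = v/f = 0.82·c / 1.1 GHz = 0.224 m
βl = 2π·l/λ = 2π × 0.0456 = 16.4°
tan(βl) = 0.295
Z_in = Z_0·(Z_L + jZ_0·tanβl)/(Z_0 + jZ_L·tanβl) = 797 + j348 Ω
Γ_s = (Z_in − Z_s)/(Z_in + Z_s) = (747 + j348)/(847 + j348), |Γ_s| = 0.9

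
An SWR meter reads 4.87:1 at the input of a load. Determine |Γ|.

|Γ| ≈ 0.659

|Γ| = (S − 1)/(S + 1) = (4.87 − 1)/(4.87 + 1) = 3.87/5.87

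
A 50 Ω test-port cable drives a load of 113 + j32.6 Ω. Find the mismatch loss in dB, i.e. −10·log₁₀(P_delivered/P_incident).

mismatch loss ≈ 0.873 dB

Γ = (63 + j32.6)/(163 + j32.6), |Γ| = 0.427
|Γ|² = 0.182, so P_del/P_inc = 1 − |Γ|² = 0.818
ML = −10·log₁₀(1 − |Γ|²)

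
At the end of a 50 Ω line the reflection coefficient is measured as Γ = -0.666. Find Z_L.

Z_L = Z_0·(1 + Γ)/(1 − Γ) = 50·(0.334)/(1.67)

Z_L ≈ 10 Ω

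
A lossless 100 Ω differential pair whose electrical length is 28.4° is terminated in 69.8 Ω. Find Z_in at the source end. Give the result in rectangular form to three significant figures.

tan(βl) = tan(28.4°) = 0.541
Z_in = Z_0·(Z_L + jZ_0·tanβl)/(Z_0 + jZ_L·tanβl)
     = 100·(69.8 + j54.1)/(100 + j37.7)

Z_in ≈ 79 + j24.3 Ω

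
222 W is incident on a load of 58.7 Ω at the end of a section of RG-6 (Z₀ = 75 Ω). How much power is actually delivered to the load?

Γ = (58.7 − 75)/(58.7 + 75) = -0.122
|Γ|² = 0.0149
P_refl = |Γ|²·P_inc = 3.3 W, P_del = (1 − |Γ|²)·P_inc = 219 W

P_delivered ≈ 219 W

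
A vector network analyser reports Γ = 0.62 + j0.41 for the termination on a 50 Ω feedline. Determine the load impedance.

Z_L ≈ 71.6 + j131 Ω

Z_L = Z_0·(1 + Γ)/(1 − Γ) = 50·(1.62 + j0.41)/(0.38 − j0.41)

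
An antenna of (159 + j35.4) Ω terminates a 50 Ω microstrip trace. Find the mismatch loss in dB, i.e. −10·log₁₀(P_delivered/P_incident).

mismatch loss ≈ 1.5 dB

Γ = (109 + j35.4)/(209 + j35.4), |Γ| = 0.541
|Γ|² = 0.292, so P_del/P_inc = 1 − |Γ|² = 0.708
ML = −10·log₁₀(1 − |Γ|²)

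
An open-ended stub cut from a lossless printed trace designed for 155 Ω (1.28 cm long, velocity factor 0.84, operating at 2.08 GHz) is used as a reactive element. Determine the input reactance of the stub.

X_in ≈ -198 Ω (capacitive)

λ = v/f = 0.84·c / 2.08 GHz = 0.121 m
βl = 2π·l/λ = 2π × 0.106 = 38°
tan(βl) = 0.782
For an open-ended stub, Z_in = −jZ_0·cot(βl) = −jZ_0/tan(βl)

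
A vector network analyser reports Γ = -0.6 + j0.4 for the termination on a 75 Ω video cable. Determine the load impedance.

Z_L ≈ 13.2 + j22.1 Ω

Z_L = Z_0·(1 + Γ)/(1 − Γ) = 75·(0.4 + j0.4)/(1.6 − j0.4)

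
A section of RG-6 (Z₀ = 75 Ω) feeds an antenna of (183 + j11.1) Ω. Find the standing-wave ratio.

Γ = (Z_L − Z_0)/(Z_L + Z_0) = (108 + j11.1)/(258 + j11.1)
|Γ| = 109/258 = 0.42
VSWR = (1 + |Γ|)/(1 − |Γ|) = 1.42/0.58

VSWR ≈ 2.45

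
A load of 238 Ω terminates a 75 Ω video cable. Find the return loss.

RL ≈ 5.67 dB

Γ = (238 − 75)/(238 + 75) = 0.521
RL = −20·log₁₀|Γ| = −20·log₁₀(0.521)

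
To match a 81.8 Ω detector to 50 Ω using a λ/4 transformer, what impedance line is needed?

Z_qwt = √(Z_0·R_L) = √(50 × 81.8) = √4090

Z_qwt ≈ 64 Ω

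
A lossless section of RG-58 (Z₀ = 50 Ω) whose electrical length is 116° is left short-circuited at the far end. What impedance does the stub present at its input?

tan(βl) = -2.05
For a short-circuited stub, Z_in = jZ_0·tan(βl)

Z_in ≈ −j103 Ω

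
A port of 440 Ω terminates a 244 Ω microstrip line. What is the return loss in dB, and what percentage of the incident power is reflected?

RL ≈ 10.9 dB; 8.21% of incident power reflected

Γ = (440 − 244)/(440 + 244) = 0.287
RL = −20·log₁₀(0.287) = 10.9 dB
P_refl/P_inc = |Γ|² = 0.0821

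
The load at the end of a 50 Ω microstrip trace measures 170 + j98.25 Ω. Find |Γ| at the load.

Γ = (Z_L − Z_0)/(Z_L + Z_0) = (120 + j98.25)/(220 + j98.25)
|Γ| = 155/241

|Γ| ≈ 0.644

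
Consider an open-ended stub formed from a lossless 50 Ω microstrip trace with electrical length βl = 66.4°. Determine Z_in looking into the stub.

Z_in ≈ −j21.8 Ω

tan(βl) = 2.29
For an open-ended stub, Z_in = −jZ_0·cot(βl) = −jZ_0/tan(βl)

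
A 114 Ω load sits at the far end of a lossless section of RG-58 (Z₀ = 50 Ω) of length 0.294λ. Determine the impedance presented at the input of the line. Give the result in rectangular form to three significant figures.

Z_in ≈ 23.3 + j11.3 Ω

βl = 2π × 0.294 = 106°
tan(βl) = tan(106°) = -3.52
Z_in = Z_0·(Z_L + jZ_0·tanβl)/(Z_0 + jZ_L·tanβl)
     = 50·(114 − j176)/(50 − j402)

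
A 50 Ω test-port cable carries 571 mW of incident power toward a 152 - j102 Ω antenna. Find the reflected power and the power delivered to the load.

|Γ| = |(102 − j102)/(202 − j102)| = 0.637
|Γ|² = 0.406
P_refl = |Γ|²·P_inc = 232 mW, P_del = (1 − |Γ|²)·P_inc = 339 mW

P_reflected ≈ 232 mW; P_delivered ≈ 339 mW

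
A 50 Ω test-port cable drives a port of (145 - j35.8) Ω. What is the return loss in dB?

RL ≈ 5.81 dB

Γ = (95 − j35.8)/(195 − j35.8), |Γ| = 0.512
RL = −20·log₁₀|Γ| = −20·log₁₀(0.512)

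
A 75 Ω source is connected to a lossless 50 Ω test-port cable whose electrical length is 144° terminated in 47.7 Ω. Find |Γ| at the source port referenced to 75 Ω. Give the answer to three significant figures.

|Γ| ≈ 0.208

tan(βl) = -0.727
Z_in = Z_0·(Z_L + jZ_0·tanβl)/(Z_0 + jZ_L·tanβl) = 49.2 − j2.21 Ω
Γ_s = (Z_in − Z_s)/(Z_in + Z_s) = (-25.8 − j2.21)/(124 − j2.21), |Γ_s| = 0.208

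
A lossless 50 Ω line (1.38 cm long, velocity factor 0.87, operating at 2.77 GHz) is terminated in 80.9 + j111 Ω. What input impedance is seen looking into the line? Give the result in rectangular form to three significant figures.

Z_in ≈ 26.9 − j62.3 Ω

λ = v/f = 0.87·c / 2.77 GHz = 0.0942 m
βl = 2π·l/λ = 2π × 0.146 = 52.7°
tan(βl) = tan(52.7°) = 1.31
Z_in = Z_0·(Z_L + jZ_0·tanβl)/(Z_0 + jZ_L·tanβl)
     = 50·(80.9 + j177)/(-95.8 + j106)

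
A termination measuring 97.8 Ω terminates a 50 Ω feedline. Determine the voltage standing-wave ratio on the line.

VSWR ≈ 1.96

Γ = (97.8 − 50)/(97.8 + 50) = 0.323
VSWR = (1 + 0.323)/(1 − 0.323)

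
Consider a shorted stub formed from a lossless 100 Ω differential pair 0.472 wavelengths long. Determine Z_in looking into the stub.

βl = 2π × 0.472 = 170°
tan(βl) = -0.178
For a shorted stub, Z_in = jZ_0·tan(βl)

Z_in ≈ −j17.8 Ω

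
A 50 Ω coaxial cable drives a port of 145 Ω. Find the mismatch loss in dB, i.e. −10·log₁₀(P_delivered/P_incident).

Γ = (145 − 50)/(145 + 50) = 0.487
|Γ|² = 0.237, so P_del/P_inc = 1 − |Γ|² = 0.763
ML = −10·log₁₀(1 − |Γ|²)

mismatch loss ≈ 1.18 dB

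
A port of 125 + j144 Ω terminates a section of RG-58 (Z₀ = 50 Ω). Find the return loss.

Γ = (75 + j144)/(175 + j144), |Γ| = 0.716
RL = −20·log₁₀|Γ| = −20·log₁₀(0.716)

RL ≈ 2.9 dB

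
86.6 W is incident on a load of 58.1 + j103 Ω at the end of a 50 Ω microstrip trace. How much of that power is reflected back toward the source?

P_reflected ≈ 41.5 W

|Γ| = |(8.1 + j103)/(108.1 + j103)| = 0.692
|Γ|² = 0.479
P_refl = |Γ|²·P_inc = 41.5 W, P_del = (1 − |Γ|²)·P_inc = 45.1 W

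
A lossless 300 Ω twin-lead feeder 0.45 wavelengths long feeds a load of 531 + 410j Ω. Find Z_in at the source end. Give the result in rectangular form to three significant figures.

βl = 2π × 0.45 = 162°
tan(βl) = tan(162°) = -0.325
Z_in = Z_0·(Z_L + jZ_0·tanβl)/(Z_0 + jZ_L·tanβl)
     = 300·(531 + j313)/(433 − j173)

Z_in ≈ 243 + j313 Ω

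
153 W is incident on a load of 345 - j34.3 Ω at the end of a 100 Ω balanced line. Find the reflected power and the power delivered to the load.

|Γ| = |(245 − j34.3)/(445 − j34.3)| = 0.554
|Γ|² = 0.307
P_refl = |Γ|²·P_inc = 47 W, P_del = (1 − |Γ|²)·P_inc = 106 W

P_reflected ≈ 47 W; P_delivered ≈ 106 W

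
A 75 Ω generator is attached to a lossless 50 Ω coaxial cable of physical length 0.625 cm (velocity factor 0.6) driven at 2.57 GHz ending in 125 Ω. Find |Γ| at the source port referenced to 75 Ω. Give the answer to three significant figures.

|Γ| ≈ 0.4

λ = v/f = 0.6·c / 2.57 GHz = 0.07 m
βl = 2π·l/λ = 2π × 0.0892 = 32.1°
tan(βl) = 0.628
Z_in = Z_0·(Z_L + jZ_0·tanβl)/(Z_0 + jZ_L·tanβl) = 50.3 − j47.6 Ω
Γ_s = (Z_in − Z_s)/(Z_in + Z_s) = (-24.7 − j47.6)/(125 − j47.6), |Γ_s| = 0.4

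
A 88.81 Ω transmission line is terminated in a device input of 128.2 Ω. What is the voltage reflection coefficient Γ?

Γ = (Z_L − Z_0)/(Z_L + Z_0) = (128.2 − 88.81)/(128.2 + 88.81) = 39.39/217

Γ = 0.182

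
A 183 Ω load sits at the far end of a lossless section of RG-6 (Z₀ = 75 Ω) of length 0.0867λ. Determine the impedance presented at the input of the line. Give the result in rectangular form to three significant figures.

βl = 2π × 0.0867 = 31.2°
tan(βl) = tan(31.2°) = 0.606
Z_in = Z_0·(Z_L + jZ_0·tanβl)/(Z_0 + jZ_L·tanβl)
     = 75·(183 + j45.4)/(75 + j111)

Z_in ≈ 78.5 − j70.7 Ω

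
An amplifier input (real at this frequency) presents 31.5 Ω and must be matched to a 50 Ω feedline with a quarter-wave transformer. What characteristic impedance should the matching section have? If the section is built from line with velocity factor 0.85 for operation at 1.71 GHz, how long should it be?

Z_qwt ≈ 39.7 Ω; length ≈ 3.73 cm

Z_qwt = √(Z_0·R_L) = √(50 × 31.5) = √1575
λ = 0.85·c/f = 0.149 m, so l = λ/4 = 0.0373 m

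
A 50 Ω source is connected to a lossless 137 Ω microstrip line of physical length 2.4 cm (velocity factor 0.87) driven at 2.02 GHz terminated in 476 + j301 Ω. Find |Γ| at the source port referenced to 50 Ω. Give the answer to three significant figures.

|Γ| ≈ 0.674

λ = v/f = 0.87·c / 2.02 GHz = 0.129 m
βl = 2π·l/λ = 2π × 0.186 = 66.9°
tan(βl) = 2.34
Z_in = Z_0·(Z_L + jZ_0·tanβl)/(Z_0 + jZ_L·tanβl) = 37 − j77.4 Ω
Γ_s = (Z_in − Z_s)/(Z_in + Z_s) = (-13 − j77.4)/(87 − j77.4), |Γ_s| = 0.674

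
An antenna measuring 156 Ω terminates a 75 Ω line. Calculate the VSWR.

VSWR ≈ 2.08

For a purely resistive load, VSWR = R_L/Z_0 or Z_0/R_L (whichever > 1) = 156/75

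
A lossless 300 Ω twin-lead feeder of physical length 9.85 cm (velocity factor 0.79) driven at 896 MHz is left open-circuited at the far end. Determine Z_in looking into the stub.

λ = v/f = 0.79·c / 896 MHz = 0.265 m
βl = 2π·l/λ = 2π × 0.372 = 134°
tan(βl) = -1.03
For an open-circuited stub, Z_in = −jZ_0·cot(βl) = −jZ_0/tan(βl)

Z_in ≈ +j290 Ω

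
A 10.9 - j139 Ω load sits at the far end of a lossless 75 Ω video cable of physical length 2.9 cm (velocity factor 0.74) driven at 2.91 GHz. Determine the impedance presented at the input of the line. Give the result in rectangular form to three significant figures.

λ = v/f = 0.74·c / 2.91 GHz = 0.0763 m
βl = 2π·l/λ = 2π × 0.38 = 137°
tan(βl) = tan(137°) = -0.937
Z_in = Z_0·(Z_L + jZ_0·tanβl)/(Z_0 + jZ_L·tanβl)
     = 75·(10.9 − j209)/(-55.3 − j10.2)

Z_in ≈ 36.4 + j277 Ω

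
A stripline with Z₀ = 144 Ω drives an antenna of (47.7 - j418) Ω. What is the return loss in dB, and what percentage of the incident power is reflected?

RL ≈ 0.604 dB; 87% of incident power reflected

Γ = (-96.3 − j418)/(191.7 − j418), |Γ| = 0.933
RL = −20·log₁₀(0.933) = 0.604 dB
P_refl/P_inc = |Γ|² = 0.87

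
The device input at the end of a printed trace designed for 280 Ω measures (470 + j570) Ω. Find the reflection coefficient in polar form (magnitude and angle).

Γ = (Z_L − Z_0)/(Z_L + Z_0) = (190 + j570)/(750 + j570)
|Γ| = 601/942 = 0.638

Γ ≈ 0.638 ∠ 34.3°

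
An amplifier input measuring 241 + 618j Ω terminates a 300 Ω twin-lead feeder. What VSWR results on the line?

VSWR ≈ 7.19

Γ = (Z_L − Z_0)/(Z_L + Z_0) = (-59 + j618)/(541 + j618)
|Γ| = 621/821 = 0.756
VSWR = (1 + |Γ|)/(1 − |Γ|) = 1.76/0.244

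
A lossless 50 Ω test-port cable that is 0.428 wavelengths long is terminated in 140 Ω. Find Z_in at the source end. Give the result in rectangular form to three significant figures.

βl = 2π × 0.428 = 154°
tan(βl) = tan(154°) = -0.486
Z_in = Z_0·(Z_L + jZ_0·tanβl)/(Z_0 + jZ_L·tanβl)
     = 50·(140 − j24.3)/(50 − j68)

Z_in ≈ 60.7 + j58.3 Ω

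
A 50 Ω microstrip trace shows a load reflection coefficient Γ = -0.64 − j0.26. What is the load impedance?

Z_L = Z_0·(1 + Γ)/(1 − Γ) = 50·(0.36 − j0.26)/(1.64 + j0.26)

Z_L ≈ 9.48 − j9.43 Ω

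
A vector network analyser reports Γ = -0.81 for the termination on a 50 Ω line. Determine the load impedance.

Z_L = Z_0·(1 + Γ)/(1 − Γ) = 50·(0.19)/(1.81)

Z_L ≈ 5.25 Ω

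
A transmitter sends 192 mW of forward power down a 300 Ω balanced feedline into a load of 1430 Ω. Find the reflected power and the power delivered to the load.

Γ = (1430 − 300)/(1430 + 300) = 0.653
|Γ|² = 0.427
P_refl = |Γ|²·P_inc = 81.9 mW, P_del = (1 − |Γ|²)·P_inc = 110 mW

P_reflected ≈ 81.9 mW; P_delivered ≈ 110 mW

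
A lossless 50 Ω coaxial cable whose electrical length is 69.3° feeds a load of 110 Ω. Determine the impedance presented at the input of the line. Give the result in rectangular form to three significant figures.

tan(βl) = tan(69.3°) = 2.65
Z_in = Z_0·(Z_L + jZ_0·tanβl)/(Z_0 + jZ_L·tanβl)
     = 50·(110 + j132)/(50 + j291)

Z_in ≈ 25.2 − j14.6 Ω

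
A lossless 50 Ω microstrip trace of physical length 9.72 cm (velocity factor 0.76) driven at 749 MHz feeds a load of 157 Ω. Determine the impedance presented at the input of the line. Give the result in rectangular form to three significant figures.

λ = v/f = 0.76·c / 749 MHz = 0.304 m
βl = 2π·l/λ = 2π × 0.319 = 115°
tan(βl) = tan(115°) = -2.15
Z_in = Z_0·(Z_L + jZ_0·tanβl)/(Z_0 + jZ_L·tanβl)
     = 50·(157 − j107)/(50 − j337)

Z_in ≈ 19 + j20.5 Ω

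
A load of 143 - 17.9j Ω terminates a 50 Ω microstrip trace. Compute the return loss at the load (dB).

Γ = (93 − j17.9)/(193 − j17.9), |Γ| = 0.489
RL = −20·log₁₀|Γ| = −20·log₁₀(0.489)

RL ≈ 6.22 dB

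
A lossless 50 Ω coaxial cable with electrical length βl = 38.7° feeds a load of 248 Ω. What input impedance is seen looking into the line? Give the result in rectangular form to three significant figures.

Z_in ≈ 24.3 − j56.3 Ω

tan(βl) = tan(38.7°) = 0.801
Z_in = Z_0·(Z_L + jZ_0·tanβl)/(Z_0 + jZ_L·tanβl)
     = 50·(248 + j40.1)/(50 + j199)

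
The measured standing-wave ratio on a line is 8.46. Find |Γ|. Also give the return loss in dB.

|Γ| ≈ 0.789; return loss ≈ 2.06 dB

|Γ| = (S − 1)/(S + 1) = (8.46 − 1)/(8.46 + 1) = 7.46/9.46
RL = −20·log₁₀|Γ| = −20·log₁₀(0.789)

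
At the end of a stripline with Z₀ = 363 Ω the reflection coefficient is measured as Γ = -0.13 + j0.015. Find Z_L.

Z_L = Z_0·(1 + Γ)/(1 − Γ) = 363·(0.87 + j0.015)/(1.13 − j0.015)

Z_L ≈ 279 + j8.53 Ω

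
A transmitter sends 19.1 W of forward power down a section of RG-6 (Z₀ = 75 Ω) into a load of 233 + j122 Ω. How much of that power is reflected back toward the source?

|Γ| = |(158 + j122)/(308 + j122)| = 0.603
|Γ|² = 0.363
P_refl = |Γ|²·P_inc = 6.93 W, P_del = (1 − |Γ|²)·P_inc = 12.2 W

P_reflected ≈ 6.93 W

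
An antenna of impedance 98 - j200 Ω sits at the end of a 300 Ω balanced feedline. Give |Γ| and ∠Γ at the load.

Γ = (Z_L − Z_0)/(Z_L + Z_0) = (-202 − j200)/(398 − j200)
|Γ| = 284/445 = 0.638

Γ ≈ 0.638 ∠ -109°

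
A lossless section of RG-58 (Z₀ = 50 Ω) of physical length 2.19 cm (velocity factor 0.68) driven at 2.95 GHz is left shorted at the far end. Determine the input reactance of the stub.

λ = v/f = 0.68·c / 2.95 GHz = 0.0692 m
βl = 2π·l/λ = 2π × 0.317 = 114°
tan(βl) = -2.25
For a shorted stub, Z_in = jZ_0·tan(βl)

X_in ≈ -112 Ω (capacitive)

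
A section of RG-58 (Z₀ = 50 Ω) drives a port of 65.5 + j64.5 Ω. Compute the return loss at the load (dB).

RL ≈ 6 dB

Γ = (15.5 + j64.5)/(115.5 + j64.5), |Γ| = 0.501
RL = −20·log₁₀|Γ| = −20·log₁₀(0.501)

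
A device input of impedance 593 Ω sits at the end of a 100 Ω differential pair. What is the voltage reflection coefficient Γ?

Γ = 0.711

Γ = (Z_L − Z_0)/(Z_L + Z_0) = (593 − 100)/(593 + 100) = 493/693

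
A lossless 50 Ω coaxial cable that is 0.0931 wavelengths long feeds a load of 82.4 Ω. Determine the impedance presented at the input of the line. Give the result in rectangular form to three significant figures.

βl = 2π × 0.0931 = 33.5°
tan(βl) = tan(33.5°) = 0.662
Z_in = Z_0·(Z_L + jZ_0·tanβl)/(Z_0 + jZ_L·tanβl)
     = 50·(82.4 + j33.1)/(50 + j54.6)

Z_in ≈ 54.1 − j25.9 Ω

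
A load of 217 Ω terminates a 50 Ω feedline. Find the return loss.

Γ = (217 − 50)/(217 + 50) = 0.625
RL = −20·log₁₀|Γ| = −20·log₁₀(0.625)

RL ≈ 4.08 dB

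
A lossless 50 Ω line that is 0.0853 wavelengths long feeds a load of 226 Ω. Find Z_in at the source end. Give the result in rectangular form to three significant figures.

Z_in ≈ 37.3 − j70.3 Ω

βl = 2π × 0.0853 = 30.7°
tan(βl) = tan(30.7°) = 0.594
Z_in = Z_0·(Z_L + jZ_0·tanβl)/(Z_0 + jZ_L·tanβl)
     = 50·(226 + j29.7)/(50 + j134)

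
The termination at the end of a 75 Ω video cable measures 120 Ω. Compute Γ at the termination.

Γ = (Z_L − Z_0)/(Z_L + Z_0) = (120 − 75)/(120 + 75) = 45/195

Γ = 0.231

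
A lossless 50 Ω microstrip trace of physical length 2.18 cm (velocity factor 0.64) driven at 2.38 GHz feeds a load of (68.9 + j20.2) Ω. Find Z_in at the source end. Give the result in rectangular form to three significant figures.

Z_in ≈ 32.1 − j6 Ω

λ = v/f = 0.64·c / 2.38 GHz = 0.0807 m
βl = 2π·l/λ = 2π × 0.27 = 97.3°
tan(βl) = tan(97.3°) = -7.83
Z_in = Z_0·(Z_L + jZ_0·tanβl)/(Z_0 + jZ_L·tanβl)
     = 50·(68.9 − j371)/(208 − j539)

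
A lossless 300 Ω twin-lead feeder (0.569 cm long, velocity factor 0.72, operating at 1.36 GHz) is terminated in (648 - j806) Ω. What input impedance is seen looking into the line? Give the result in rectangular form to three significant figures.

λ = v/f = 0.72·c / 1.36 GHz = 0.159 m
βl = 2π·l/λ = 2π × 0.0358 = 12.9°
tan(βl) = tan(12.9°) = 0.229
Z_in = Z_0·(Z_L + jZ_0·tanβl)/(Z_0 + jZ_L·tanβl)
     = 300·(648 − j737)/(485 + j148)

Z_in ≈ 239 − j530 Ω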